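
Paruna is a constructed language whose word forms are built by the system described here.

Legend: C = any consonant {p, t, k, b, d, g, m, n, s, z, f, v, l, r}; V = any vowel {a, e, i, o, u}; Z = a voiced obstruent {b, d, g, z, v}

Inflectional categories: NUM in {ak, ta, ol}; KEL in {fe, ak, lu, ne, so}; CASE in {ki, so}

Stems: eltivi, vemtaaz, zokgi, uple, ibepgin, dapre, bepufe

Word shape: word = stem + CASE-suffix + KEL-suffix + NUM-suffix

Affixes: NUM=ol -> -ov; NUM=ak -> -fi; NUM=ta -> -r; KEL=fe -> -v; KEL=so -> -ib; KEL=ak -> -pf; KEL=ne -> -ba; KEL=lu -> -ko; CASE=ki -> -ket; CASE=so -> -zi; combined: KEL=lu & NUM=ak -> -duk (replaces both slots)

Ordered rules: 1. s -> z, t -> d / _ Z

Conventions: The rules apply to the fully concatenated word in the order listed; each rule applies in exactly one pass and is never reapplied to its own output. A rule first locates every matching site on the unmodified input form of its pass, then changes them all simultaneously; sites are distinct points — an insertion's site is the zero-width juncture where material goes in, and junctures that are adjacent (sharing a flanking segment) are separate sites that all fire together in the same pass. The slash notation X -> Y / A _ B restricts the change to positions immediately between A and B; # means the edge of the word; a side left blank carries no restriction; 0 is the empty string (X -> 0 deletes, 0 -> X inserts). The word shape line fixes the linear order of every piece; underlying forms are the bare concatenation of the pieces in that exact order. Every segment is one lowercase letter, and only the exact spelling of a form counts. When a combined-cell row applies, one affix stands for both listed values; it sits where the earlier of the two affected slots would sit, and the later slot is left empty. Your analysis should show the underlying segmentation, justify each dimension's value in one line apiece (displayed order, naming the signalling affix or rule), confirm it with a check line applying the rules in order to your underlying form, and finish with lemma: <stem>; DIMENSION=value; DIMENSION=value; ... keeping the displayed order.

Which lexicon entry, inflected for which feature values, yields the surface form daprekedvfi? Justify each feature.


underlying: dapre-ket-v-fi
NUM=ak - signalled by the affix -fi
KEL=fe - signalled by the affix -v
CASE=ki - signalled by the affix -ket
check: dapreketvfi -> daprekedvfi
lemma: dapre; NUM=ak; KEL=fe; CASE=ki


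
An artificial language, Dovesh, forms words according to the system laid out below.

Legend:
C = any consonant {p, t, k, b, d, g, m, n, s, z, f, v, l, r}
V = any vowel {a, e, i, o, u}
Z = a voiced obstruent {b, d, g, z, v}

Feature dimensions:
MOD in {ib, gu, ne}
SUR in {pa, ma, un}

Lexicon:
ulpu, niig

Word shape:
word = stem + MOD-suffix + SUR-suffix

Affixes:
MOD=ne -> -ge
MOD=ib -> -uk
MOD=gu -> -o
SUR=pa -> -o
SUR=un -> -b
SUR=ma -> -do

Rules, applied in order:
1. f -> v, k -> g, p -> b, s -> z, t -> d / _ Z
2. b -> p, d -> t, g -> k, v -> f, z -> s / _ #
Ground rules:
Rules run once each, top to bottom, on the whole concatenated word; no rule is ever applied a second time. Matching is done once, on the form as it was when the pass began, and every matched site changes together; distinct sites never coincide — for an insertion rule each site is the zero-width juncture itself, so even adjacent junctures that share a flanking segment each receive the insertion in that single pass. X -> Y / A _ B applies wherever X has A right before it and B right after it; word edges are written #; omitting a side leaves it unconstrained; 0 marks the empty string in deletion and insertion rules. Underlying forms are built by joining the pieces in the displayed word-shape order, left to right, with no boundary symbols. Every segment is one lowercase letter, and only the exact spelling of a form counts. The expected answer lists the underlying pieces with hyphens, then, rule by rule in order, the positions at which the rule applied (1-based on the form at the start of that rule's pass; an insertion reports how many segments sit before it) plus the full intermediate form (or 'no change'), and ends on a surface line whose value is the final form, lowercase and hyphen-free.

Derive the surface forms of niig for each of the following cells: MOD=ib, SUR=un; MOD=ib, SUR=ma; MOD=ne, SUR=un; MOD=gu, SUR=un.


cell MOD=ib, SUR=un:
underlying: niig-uk-b
1. f -> v, k -> g, p -> b, s -> z, t -> d / _ Z: fires at position(s) 6: niigugb
2. b -> p, d -> t, g -> k, v -> f, z -> s / _ #: fires at position(s) 7: niigugp
surface: niigugp

cell MOD=ib, SUR=ma:
underlying: niig-uk-do
1. f -> v, k -> g, p -> b, s -> z, t -> d / _ Z: fires at position(s) 6: niigugdo
2. b -> p, d -> t, g -> k, v -> f, z -> s / _ #: no change
surface: niigugdo

cell MOD=ne, SUR=un:
underlying: niig-ge-b
1. f -> v, k -> g, p -> b, s -> z, t -> d / _ Z: no change
2. b -> p, d -> t, g -> k, v -> f, z -> s / _ #: fires at position(s) 7: niiggep
surface: niiggep

cell MOD=gu, SUR=un:
underlying: niig-o-b
1. f -> v, k -> g, p -> b, s -> z, t -> d / _ Z: no change
2. b -> p, d -> t, g -> k, v -> f, z -> s / _ #: fires at position(s) 6: niigop
surface: niigop


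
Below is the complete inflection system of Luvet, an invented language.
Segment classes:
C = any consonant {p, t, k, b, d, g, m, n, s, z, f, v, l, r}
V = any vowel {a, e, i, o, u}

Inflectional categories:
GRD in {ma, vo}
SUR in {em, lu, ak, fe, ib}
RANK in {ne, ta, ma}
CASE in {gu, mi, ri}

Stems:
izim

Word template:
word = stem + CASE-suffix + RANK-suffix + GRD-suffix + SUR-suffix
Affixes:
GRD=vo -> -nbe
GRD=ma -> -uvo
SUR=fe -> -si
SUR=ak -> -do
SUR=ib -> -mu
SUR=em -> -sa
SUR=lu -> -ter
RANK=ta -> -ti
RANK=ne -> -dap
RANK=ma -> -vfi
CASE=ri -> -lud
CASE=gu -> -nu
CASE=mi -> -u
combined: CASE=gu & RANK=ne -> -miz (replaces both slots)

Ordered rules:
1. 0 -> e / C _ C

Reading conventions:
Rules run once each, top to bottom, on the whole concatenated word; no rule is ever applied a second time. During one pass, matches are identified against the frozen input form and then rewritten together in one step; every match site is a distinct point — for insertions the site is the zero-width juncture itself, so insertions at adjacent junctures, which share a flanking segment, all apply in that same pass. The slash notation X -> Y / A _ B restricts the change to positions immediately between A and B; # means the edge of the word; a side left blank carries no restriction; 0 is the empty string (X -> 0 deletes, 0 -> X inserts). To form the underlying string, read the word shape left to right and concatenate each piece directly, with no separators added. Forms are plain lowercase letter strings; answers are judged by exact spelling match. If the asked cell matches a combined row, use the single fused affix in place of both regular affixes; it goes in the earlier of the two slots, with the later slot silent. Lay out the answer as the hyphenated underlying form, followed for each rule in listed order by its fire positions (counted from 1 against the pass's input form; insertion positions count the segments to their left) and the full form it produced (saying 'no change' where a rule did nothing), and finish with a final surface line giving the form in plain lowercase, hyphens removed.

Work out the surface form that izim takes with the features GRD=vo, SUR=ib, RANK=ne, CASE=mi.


underlying: izim-u-dap-nbe-mu
1. 0 -> e / C _ C: inserts after position(s) 8, 9: izimudapenebemu
surface: izimudapenebemu


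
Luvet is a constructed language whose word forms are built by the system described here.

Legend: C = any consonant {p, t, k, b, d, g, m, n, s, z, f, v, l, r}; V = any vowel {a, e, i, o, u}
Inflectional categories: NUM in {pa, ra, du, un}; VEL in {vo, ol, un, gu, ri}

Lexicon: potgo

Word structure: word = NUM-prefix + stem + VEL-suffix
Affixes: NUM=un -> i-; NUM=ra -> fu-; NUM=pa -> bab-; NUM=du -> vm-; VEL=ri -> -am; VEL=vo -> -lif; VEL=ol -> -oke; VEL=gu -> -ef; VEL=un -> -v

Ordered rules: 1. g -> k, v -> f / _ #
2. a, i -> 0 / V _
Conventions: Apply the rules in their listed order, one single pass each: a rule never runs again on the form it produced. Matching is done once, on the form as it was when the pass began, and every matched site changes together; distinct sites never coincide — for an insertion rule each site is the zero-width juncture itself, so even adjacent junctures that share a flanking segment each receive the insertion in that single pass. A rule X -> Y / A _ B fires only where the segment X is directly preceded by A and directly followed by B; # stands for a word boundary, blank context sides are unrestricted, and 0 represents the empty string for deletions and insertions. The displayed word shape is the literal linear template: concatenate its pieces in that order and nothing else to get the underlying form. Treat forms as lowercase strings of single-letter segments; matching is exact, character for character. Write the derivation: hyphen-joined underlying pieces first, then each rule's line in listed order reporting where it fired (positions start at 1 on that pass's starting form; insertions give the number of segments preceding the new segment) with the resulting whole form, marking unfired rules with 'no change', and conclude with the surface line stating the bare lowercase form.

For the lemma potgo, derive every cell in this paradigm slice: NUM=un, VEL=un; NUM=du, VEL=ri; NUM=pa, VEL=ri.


cell NUM=un, VEL=un:
underlying: i-potgo-v
1. g -> k, v -> f / _ #: fires at position(s) 7: ipotgof
2. a, i -> 0 / V _: no change
surface: ipotgof

cell NUM=du, VEL=ri:
underlying: vm-potgo-am
1. g -> k, v -> f / _ #: no change
2. a, i -> 0 / V _: fires at position(s) 8: vmpotgom
surface: vmpotgom

cell NUM=pa, VEL=ri:
underlying: bab-potgo-am
1. g -> k, v -> f / _ #: no change
2. a, i -> 0 / V _: fires at position(s) 9: babpotgom
surface: babpotgom


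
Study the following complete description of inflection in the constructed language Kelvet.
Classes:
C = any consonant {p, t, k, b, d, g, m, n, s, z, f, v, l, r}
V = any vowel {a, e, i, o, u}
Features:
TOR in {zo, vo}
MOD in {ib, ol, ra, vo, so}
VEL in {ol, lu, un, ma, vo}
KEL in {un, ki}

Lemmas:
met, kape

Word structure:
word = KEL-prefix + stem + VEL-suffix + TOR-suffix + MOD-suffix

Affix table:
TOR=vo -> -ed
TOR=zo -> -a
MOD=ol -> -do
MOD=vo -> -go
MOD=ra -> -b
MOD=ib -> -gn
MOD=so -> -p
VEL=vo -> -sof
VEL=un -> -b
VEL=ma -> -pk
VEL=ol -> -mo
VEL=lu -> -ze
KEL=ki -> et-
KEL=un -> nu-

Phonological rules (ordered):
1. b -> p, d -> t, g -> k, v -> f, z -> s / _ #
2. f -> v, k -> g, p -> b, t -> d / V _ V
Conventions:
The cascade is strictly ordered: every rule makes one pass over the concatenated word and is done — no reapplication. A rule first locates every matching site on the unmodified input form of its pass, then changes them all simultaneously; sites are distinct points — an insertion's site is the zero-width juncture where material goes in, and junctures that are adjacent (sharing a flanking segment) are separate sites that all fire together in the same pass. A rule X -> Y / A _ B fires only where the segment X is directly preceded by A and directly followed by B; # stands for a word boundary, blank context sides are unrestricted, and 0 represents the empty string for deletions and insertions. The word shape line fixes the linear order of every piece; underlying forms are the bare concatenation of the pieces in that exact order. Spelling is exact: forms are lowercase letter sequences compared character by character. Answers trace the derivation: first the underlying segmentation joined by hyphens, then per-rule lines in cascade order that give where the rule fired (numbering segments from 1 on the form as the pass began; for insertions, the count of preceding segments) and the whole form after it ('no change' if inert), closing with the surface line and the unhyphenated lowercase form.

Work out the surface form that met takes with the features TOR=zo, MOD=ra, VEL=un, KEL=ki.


underlying: et-met-b-a-b
1. b -> p, d -> t, g -> k, v -> f, z -> s / _ #: fires at position(s) 8: etmetbap
2. f -> v, k -> g, p -> b, t -> d / V _ V: no change
surface: etmetbap


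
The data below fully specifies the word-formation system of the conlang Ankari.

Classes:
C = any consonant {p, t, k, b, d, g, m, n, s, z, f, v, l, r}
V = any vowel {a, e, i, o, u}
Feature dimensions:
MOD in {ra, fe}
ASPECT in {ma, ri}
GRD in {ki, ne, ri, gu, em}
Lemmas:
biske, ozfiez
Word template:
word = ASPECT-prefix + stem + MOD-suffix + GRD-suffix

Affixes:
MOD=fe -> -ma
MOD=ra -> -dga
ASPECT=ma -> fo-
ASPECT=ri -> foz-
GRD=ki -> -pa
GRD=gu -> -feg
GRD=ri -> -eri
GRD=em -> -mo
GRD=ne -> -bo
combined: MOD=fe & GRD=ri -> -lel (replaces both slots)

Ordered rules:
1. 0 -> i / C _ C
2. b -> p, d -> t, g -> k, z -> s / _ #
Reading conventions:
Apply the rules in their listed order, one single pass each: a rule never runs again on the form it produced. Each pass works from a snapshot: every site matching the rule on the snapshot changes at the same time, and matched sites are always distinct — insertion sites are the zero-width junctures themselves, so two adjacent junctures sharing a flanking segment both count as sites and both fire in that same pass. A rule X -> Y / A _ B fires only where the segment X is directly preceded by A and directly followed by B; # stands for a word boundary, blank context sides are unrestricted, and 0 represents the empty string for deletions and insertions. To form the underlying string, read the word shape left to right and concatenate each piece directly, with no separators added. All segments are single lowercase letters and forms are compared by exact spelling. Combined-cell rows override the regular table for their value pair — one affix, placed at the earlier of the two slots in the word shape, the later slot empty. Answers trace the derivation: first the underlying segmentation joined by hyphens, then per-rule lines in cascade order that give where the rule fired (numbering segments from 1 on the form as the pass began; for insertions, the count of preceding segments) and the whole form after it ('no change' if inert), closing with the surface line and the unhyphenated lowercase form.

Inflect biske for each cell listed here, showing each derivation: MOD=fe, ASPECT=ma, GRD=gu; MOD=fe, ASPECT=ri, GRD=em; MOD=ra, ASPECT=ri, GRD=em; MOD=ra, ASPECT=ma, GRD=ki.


cell MOD=fe, ASPECT=ma, GRD=gu:
underlying: fo-biske-ma-feg
1. 0 -> i / C _ C: inserts after position(s) 5: fobisikemafeg
2. b -> p, d -> t, g -> k, z -> s / _ #: fires at position(s) 13: fobisikemafek
surface: fobisikemafek

cell MOD=fe, ASPECT=ri, GRD=em:
underlying: foz-biske-ma-mo
1. 0 -> i / C _ C: inserts after position(s) 3, 6: fozibisikemamo
2. b -> p, d -> t, g -> k, z -> s / _ #: no change
surface: fozibisikemamo

cell MOD=ra, ASPECT=ri, GRD=em:
underlying: foz-biske-dga-mo
1. 0 -> i / C _ C: inserts after position(s) 3, 6, 9: fozibisikedigamo
2. b -> p, d -> t, g -> k, z -> s / _ #: no change
surface: fozibisikedigamo

cell MOD=ra, ASPECT=ma, GRD=ki:
underlying: fo-biske-dga-pa
1. 0 -> i / C _ C: inserts after position(s) 5, 8: fobisikedigapa
2. b -> p, d -> t, g -> k, z -> s / _ #: no change
surface: fobisikedigapa


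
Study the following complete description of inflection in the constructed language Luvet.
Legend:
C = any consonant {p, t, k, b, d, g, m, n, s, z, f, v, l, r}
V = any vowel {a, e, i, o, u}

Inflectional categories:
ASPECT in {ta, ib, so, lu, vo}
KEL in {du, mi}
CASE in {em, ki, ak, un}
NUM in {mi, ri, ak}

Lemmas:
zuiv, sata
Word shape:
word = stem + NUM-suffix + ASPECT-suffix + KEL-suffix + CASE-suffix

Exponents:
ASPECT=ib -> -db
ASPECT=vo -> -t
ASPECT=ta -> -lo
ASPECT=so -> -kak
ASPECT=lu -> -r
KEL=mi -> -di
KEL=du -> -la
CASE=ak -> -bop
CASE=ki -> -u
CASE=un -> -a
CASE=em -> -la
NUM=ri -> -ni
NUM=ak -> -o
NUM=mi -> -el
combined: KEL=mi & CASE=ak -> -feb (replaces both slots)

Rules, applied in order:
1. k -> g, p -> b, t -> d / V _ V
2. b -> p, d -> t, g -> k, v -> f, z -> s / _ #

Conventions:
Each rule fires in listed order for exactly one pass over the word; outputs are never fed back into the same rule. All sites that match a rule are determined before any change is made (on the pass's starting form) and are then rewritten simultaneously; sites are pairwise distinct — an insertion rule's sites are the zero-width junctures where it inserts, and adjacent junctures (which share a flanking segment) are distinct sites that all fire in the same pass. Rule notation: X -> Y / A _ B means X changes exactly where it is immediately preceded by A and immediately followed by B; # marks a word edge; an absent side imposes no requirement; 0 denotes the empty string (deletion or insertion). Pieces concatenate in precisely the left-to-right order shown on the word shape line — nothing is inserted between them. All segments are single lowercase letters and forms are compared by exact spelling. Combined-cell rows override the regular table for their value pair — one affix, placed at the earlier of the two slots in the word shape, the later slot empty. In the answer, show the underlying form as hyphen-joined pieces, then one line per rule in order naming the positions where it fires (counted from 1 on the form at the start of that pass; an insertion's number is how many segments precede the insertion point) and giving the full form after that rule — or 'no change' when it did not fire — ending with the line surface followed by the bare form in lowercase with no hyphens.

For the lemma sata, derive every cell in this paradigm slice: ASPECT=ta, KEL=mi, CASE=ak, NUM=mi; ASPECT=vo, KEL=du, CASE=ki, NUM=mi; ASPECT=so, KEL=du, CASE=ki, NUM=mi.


cell ASPECT=ta, KEL=mi, CASE=ak, NUM=mi:
underlying: sata-el-lo-feb
1. k -> g, p -> b, t -> d / V _ V: fires at position(s) 3: sadaellofeb
2. b -> p, d -> t, g -> k, v -> f, z -> s / _ #: fires at position(s) 11: sadaellofep
surface: sadaellofep

cell ASPECT=vo, KEL=du, CASE=ki, NUM=mi:
underlying: sata-el-t-la-u
1. k -> g, p -> b, t -> d / V _ V: fires at position(s) 3: sadaeltlau
2. b -> p, d -> t, g -> k, v -> f, z -> s / _ #: no change
surface: sadaeltlau

cell ASPECT=so, KEL=du, CASE=ki, NUM=mi:
underlying: sata-el-kak-la-u
1. k -> g, p -> b, t -> d / V _ V: fires at position(s) 3: sadaelkaklau
2. b -> p, d -> t, g -> k, v -> f, z -> s / _ #: no change
surface: sadaelkaklau


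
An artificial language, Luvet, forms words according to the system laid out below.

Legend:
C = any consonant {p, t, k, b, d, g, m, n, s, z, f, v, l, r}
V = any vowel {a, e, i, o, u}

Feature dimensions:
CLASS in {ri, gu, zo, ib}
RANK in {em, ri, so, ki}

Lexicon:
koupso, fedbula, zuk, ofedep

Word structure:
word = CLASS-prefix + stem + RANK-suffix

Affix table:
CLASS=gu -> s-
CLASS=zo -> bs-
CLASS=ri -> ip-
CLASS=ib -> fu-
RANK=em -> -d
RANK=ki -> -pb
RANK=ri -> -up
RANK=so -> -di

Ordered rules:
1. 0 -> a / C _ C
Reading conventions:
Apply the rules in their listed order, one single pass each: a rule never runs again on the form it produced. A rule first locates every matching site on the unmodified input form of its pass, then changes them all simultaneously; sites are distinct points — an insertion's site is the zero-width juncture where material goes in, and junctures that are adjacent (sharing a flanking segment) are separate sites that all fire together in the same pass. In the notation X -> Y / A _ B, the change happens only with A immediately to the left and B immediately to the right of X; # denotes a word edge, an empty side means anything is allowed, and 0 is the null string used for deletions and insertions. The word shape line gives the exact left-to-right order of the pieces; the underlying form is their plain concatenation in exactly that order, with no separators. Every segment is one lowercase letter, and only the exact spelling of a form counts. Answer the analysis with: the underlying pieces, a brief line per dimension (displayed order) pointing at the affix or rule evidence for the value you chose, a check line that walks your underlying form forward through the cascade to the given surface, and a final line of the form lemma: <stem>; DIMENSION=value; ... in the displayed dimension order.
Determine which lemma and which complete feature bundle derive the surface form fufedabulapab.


underlying: fu-fedbula-pb
CLASS=ib - signalled by the affix fu-
RANK=ki - signalled by the affix -pb
check: fufedbulapb -> fufedabulapab
lemma: fedbula; CLASS=ib; RANK=ki


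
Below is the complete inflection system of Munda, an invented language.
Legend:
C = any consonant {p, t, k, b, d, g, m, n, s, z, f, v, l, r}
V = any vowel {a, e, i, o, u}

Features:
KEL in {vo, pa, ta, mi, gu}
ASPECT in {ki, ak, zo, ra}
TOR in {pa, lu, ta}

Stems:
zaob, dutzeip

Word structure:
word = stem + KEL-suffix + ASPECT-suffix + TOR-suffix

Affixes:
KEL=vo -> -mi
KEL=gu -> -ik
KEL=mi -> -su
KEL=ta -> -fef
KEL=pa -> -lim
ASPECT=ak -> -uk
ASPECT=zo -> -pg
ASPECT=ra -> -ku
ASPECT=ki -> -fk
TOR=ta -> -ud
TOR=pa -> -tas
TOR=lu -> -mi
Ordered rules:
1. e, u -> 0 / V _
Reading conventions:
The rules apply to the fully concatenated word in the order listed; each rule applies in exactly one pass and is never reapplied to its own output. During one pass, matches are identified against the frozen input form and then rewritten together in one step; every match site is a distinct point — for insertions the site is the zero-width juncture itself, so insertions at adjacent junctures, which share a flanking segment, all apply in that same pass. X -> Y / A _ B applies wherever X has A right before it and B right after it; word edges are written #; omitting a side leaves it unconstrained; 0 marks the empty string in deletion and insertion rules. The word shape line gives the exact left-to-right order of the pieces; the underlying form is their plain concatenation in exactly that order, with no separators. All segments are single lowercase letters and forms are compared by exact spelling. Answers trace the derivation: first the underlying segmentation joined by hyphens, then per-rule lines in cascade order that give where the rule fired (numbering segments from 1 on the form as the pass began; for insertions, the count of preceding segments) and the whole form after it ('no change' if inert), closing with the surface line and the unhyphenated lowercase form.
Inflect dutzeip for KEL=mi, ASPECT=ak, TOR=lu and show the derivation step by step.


underlying: dutzeip-su-uk-mi
1. e, u -> 0 / V _: fires at position(s) 10: dutzeipsukmi
surface: dutzeipsukmi


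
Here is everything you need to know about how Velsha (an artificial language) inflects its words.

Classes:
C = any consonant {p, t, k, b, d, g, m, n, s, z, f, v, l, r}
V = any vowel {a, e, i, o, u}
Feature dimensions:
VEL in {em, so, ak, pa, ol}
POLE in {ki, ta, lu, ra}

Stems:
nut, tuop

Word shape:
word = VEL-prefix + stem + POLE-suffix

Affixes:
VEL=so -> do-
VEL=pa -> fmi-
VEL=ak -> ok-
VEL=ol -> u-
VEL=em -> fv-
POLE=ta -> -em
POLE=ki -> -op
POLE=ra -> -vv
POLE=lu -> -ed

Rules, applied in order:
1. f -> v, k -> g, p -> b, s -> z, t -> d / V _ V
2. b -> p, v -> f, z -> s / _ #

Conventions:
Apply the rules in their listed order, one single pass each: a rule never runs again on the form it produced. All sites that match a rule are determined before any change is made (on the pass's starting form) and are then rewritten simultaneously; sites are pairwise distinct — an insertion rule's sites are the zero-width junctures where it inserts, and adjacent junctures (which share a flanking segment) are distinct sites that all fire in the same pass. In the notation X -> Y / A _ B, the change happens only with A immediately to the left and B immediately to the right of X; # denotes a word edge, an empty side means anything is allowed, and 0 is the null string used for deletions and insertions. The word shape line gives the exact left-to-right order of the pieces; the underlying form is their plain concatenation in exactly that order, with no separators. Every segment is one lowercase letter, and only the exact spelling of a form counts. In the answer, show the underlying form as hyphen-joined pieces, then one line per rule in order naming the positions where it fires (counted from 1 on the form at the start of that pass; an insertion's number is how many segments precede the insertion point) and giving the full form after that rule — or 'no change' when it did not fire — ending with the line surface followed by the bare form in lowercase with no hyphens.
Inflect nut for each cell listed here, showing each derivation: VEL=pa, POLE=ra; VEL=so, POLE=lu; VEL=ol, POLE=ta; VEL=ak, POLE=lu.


cell VEL=pa, POLE=ra:
underlying: fmi-nut-vv
1. f -> v, k -> g, p -> b, s -> z, t -> d / V _ V: no change
2. b -> p, v -> f, z -> s / _ #: fires at position(s) 8: fminutvf
surface: fminutvf

cell VEL=so, POLE=lu:
underlying: do-nut-ed
1. f -> v, k -> g, p -> b, s -> z, t -> d / V _ V: fires at position(s) 5: donuded
2. b -> p, v -> f, z -> s / _ #: no change
surface: donuded

cell VEL=ol, POLE=ta:
underlying: u-nut-em
1. f -> v, k -> g, p -> b, s -> z, t -> d / V _ V: fires at position(s) 4: unudem
2. b -> p, v -> f, z -> s / _ #: no change
surface: unudem

cell VEL=ak, POLE=lu:
underlying: ok-nut-ed
1. f -> v, k -> g, p -> b, s -> z, t -> d / V _ V: fires at position(s) 5: oknuded
2. b -> p, v -> f, z -> s / _ #: no change
surface: oknuded


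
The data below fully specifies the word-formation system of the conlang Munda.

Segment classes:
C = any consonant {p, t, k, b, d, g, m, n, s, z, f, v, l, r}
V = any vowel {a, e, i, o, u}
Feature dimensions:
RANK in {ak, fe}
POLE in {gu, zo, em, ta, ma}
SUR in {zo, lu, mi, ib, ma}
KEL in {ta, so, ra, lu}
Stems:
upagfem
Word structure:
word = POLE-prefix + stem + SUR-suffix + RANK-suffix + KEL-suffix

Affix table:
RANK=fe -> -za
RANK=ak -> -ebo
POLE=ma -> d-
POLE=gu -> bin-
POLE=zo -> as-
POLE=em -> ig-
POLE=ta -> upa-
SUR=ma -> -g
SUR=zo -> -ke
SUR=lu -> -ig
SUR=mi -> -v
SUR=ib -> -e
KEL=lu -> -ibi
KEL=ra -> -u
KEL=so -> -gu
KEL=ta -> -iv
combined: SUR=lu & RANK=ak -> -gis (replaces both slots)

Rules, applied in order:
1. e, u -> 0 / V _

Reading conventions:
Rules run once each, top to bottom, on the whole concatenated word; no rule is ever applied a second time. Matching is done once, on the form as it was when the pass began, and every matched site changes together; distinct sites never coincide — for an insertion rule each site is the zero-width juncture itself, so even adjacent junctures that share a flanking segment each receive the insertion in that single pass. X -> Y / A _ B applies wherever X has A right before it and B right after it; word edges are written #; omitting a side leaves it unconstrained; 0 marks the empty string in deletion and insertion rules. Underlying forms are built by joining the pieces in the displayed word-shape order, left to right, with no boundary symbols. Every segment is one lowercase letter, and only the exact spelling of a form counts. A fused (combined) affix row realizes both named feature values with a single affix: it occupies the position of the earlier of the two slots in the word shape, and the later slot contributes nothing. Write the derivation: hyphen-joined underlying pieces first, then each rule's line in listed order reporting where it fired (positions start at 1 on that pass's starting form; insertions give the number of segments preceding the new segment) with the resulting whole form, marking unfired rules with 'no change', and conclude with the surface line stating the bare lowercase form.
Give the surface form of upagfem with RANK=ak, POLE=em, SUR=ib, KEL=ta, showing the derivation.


underlying: ig-upagfem-e-ebo-iv
1. e, u -> 0 / V _: fires at position(s) 11: igupagfemeboiv
surface: igupagfemeboiv


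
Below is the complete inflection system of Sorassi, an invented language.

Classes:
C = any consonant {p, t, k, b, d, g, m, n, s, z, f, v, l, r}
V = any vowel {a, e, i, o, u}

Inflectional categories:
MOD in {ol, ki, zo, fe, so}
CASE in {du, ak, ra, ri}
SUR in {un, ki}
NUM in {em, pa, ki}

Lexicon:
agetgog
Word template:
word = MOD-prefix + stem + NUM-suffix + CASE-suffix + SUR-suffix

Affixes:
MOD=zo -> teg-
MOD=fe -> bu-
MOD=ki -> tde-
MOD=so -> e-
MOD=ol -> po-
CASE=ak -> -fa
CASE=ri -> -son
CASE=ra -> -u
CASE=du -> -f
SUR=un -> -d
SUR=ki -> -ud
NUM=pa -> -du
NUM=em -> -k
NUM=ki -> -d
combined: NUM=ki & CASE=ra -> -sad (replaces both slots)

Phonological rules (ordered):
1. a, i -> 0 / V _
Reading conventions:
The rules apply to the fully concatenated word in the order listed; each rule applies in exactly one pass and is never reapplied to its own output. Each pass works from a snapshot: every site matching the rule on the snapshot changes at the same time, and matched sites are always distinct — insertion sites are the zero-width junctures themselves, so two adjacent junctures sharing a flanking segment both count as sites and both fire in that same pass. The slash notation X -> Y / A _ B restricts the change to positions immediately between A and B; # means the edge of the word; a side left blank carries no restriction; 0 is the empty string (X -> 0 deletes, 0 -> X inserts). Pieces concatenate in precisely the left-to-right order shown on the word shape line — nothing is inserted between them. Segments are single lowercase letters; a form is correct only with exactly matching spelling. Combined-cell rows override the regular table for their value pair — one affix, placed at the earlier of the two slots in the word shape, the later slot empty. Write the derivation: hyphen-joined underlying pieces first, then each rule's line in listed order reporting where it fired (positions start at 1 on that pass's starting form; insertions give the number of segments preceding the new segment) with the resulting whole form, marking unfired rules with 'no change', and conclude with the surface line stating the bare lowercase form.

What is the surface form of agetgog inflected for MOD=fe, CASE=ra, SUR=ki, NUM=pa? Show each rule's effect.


underlying: bu-agetgog-du-u-ud
1. a, i -> 0 / V _: fires at position(s) 3: bugetgogduuud
surface: bugetgogduuud


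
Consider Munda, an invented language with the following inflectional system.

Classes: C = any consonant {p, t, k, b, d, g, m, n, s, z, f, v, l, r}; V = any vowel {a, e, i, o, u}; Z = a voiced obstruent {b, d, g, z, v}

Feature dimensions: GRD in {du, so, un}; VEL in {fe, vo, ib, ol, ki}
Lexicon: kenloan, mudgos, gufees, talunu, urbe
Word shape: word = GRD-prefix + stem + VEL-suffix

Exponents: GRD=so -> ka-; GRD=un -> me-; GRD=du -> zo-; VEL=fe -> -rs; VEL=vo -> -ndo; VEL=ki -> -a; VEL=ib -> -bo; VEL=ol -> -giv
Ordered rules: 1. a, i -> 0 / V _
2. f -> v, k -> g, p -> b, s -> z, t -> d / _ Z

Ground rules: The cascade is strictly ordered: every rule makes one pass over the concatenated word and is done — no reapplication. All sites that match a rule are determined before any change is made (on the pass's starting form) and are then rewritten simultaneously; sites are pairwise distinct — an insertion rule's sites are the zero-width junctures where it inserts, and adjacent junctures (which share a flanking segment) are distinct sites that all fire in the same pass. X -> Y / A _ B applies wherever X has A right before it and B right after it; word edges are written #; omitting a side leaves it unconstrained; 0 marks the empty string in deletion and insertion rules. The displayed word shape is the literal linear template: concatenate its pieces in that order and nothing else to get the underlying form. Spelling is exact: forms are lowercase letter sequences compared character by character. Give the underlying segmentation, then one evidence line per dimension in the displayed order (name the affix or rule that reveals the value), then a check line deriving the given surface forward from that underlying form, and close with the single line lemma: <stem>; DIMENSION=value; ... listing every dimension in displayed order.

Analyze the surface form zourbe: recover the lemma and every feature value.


underlying: zo-urbe-a
GRD=du - signalled by the affix zo-
VEL=ki - signalled by the affix -a
check: zourbea -> zourbe -> zourbe
lemma: urbe; GRD=du; VEL=ki


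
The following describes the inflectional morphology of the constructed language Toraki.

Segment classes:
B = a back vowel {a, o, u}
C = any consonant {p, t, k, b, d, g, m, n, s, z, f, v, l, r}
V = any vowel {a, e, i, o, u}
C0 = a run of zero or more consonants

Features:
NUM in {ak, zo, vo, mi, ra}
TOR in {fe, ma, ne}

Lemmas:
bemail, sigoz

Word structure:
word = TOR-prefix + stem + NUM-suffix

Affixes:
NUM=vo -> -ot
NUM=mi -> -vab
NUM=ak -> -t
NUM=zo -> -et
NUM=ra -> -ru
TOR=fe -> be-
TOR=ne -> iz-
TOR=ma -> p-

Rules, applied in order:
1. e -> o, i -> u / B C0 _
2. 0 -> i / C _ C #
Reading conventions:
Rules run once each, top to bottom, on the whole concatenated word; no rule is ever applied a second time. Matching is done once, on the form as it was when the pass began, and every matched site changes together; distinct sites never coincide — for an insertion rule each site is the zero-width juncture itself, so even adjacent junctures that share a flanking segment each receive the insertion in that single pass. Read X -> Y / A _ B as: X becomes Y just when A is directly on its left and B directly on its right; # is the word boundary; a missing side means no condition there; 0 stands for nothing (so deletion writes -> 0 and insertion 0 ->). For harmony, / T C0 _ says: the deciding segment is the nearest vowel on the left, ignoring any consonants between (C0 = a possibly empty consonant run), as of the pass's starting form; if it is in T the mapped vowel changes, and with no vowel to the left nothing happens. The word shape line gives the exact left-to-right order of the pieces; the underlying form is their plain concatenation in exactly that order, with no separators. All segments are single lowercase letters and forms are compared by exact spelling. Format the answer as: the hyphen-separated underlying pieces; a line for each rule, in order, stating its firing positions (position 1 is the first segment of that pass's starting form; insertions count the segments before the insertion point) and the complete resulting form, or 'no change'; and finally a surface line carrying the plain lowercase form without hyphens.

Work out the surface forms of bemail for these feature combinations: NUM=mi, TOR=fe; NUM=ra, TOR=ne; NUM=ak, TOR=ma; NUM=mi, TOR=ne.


cell NUM=mi, TOR=fe:
underlying: be-bemail-vab
1. e -> o, i -> u / B C0 _: fires at position(s) 7: bebemaulvab
2. 0 -> i / C _ C #: no change
surface: bebemaulvab

cell NUM=ra, TOR=ne:
underlying: iz-bemail-ru
1. e -> o, i -> u / B C0 _: fires at position(s) 7: izbemaulru
2. 0 -> i / C _ C #: no change
surface: izbemaulru

cell NUM=ak, TOR=ma:
underlying: p-bemail-t
1. e -> o, i -> u / B C0 _: fires at position(s) 6: pbemault
2. 0 -> i / C _ C #: inserts after position(s) 7: pbemaulit
surface: pbemaulit

cell NUM=mi, TOR=ne:
underlying: iz-bemail-vab
1. e -> o, i -> u / B C0 _: fires at position(s) 7: izbemaulvab
2. 0 -> i / C _ C #: no change
surface: izbemaulvab


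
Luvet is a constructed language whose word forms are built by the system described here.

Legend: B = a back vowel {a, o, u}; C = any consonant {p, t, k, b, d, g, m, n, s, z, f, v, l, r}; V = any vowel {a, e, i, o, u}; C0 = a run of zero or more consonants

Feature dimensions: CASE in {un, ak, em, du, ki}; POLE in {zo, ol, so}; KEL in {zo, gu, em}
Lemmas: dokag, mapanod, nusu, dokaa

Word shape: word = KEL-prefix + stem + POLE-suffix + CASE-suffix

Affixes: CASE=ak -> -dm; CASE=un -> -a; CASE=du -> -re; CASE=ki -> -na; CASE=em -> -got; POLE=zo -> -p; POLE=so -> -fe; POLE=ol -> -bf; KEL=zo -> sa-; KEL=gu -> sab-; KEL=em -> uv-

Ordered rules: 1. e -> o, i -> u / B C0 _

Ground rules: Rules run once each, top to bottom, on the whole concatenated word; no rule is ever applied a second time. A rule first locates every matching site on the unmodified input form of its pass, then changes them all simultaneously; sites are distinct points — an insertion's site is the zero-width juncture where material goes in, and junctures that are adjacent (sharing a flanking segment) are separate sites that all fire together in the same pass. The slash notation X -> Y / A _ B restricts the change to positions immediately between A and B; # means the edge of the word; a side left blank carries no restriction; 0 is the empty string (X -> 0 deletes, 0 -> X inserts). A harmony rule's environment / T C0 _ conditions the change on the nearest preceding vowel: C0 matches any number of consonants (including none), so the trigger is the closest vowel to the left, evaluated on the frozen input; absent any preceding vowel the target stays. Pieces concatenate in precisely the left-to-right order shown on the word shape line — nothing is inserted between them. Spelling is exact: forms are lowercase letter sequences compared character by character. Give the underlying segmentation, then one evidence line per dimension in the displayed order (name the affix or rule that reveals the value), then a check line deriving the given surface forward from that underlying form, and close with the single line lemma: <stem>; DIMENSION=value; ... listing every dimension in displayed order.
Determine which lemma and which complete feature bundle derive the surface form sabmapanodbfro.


underlying: sab-mapanod-bf-re
CASE=du - signalled by the affix -re
POLE=ol - signalled by the affix -bf
KEL=gu - signalled by the affix sab-
check: sabmapanodbfre -> sabmapanodbfro
lemma: mapanod; CASE=du; POLE=ol; KEL=gu


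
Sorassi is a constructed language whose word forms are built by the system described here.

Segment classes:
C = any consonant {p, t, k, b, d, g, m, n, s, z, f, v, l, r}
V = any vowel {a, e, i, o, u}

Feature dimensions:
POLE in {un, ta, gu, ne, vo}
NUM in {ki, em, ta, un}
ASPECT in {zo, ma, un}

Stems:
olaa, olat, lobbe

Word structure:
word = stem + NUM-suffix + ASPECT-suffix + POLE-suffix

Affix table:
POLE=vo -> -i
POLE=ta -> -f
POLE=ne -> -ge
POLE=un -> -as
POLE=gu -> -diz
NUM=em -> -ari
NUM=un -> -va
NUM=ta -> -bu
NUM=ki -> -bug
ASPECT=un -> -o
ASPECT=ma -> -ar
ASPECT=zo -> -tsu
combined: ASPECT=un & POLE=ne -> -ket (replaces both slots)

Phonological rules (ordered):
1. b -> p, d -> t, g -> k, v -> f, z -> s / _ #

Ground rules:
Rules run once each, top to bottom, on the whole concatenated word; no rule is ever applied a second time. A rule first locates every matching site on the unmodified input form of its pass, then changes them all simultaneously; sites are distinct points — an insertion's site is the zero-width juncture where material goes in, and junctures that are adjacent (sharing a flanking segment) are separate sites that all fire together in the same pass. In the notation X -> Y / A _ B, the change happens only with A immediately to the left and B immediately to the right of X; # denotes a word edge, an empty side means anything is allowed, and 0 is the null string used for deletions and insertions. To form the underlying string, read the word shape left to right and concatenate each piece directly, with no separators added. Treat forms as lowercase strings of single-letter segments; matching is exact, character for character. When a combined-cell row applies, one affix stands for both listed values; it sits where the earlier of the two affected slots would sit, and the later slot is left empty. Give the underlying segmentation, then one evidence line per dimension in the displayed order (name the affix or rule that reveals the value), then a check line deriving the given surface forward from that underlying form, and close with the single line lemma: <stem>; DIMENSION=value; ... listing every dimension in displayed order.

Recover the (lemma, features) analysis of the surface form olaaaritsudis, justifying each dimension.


underlying: olaa-ari-tsu-diz
POLE=gu - signalled by the affix -diz
NUM=em - signalled by the affix -ari
ASPECT=zo - signalled by the affix -tsu
check: olaaaritsudiz -> olaaaritsudis
lemma: olaa; POLE=gu; NUM=em; ASPECT=zo


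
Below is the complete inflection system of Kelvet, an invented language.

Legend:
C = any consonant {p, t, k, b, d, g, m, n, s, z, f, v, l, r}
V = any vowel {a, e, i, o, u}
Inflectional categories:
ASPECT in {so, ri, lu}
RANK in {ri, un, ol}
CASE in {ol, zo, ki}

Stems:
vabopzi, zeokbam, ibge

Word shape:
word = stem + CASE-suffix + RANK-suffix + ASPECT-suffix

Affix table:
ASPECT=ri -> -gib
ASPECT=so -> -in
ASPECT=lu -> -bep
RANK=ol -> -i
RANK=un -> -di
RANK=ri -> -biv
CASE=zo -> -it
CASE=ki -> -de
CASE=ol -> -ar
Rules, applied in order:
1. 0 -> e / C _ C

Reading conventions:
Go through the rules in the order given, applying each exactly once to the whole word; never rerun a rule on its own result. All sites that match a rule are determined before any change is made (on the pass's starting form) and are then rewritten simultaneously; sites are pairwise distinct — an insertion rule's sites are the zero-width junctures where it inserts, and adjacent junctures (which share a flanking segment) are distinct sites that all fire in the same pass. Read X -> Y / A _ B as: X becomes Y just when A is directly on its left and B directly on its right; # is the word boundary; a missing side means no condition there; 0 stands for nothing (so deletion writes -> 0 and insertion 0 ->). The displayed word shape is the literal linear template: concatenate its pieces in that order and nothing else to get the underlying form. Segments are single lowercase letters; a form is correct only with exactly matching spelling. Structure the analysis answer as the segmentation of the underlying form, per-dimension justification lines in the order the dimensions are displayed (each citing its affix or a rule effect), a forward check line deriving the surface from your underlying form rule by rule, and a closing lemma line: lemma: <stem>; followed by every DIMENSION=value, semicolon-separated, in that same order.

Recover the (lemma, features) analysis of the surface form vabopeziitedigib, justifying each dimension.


underlying: vabopzi-it-di-gib
ASPECT=ri - signalled by the affix -gib
RANK=un - signalled by the affix -di
CASE=zo - signalled by the affix -it
check: vabopziitdigib -> vabopeziitedigib
lemma: vabopzi; ASPECT=ri; RANK=un; CASE=zo
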